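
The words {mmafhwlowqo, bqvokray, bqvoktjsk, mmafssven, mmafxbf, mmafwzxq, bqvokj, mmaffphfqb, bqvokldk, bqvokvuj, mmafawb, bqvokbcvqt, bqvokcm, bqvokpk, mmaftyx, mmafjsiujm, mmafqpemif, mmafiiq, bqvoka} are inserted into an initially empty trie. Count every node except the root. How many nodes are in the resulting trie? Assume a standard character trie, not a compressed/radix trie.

79

For each word, the new-node count is its length minus the longest prefix already in the trie:
  "mmafhwlowqo" → 11 new (m, m, a, f, h, w, l, o, w, q, o)
  "bqvokray" → 8 new (b, q, v, o, k, r, a, y)
  "bqvoktjsk" → prefix "bqvok" already present; 4 new (t, j, s, k)
  "mmafssven" → prefix "mmaf" already present; 5 new (s, s, v, e, n)
  "mmafxbf" → prefix "mmaf" already present; 3 new (x, b, f)
  "mmafwzxq" → prefix "mmaf" already present; 4 new (w, z, x, q)
  "bqvokj" → prefix "bqvok" already present; 1 new (j)
  "mmaffphfqb" → prefix "mmaf" already present; 6 new (f, p, h, f, q, b)
  "bqvokldk" → prefix "bqvok" already present; 3 new (l, d, k)
  "bqvokvuj" → prefix "bqvok" already present; 3 new (v, u, j)
  "mmafawb" → prefix "mmaf" already present; 3 new (a, w, b)
  "bqvokbcvqt" → prefix "bqvok" already present; 5 new (b, c, v, q, t)
  "bqvokcm" → prefix "bqvok" already present; 2 new (c, m)
  "bqvokpk" → prefix "bqvok" already present; 2 new (p, k)
  "mmaftyx" → prefix "mmaf" already present; 3 new (t, y, x)
  "mmafjsiujm" → prefix "mmaf" already present; 6 new (j, s, i, u, j, m)
  "mmafqpemif" → prefix "mmaf" already present; 6 new (q, p, e, m, i, f)
  "mmafiiq" → prefix "mmaf" already present; 3 new (i, i, q)
  "bqvoka" → prefix "bqvok" already present; 1 new (a)
Total nodes = 11 + 8 + 4 + 5 + 3 + 4 + 1 + 6 + 3 + 3 + 3 + 5 + 2 + 2 + 3 + 6 + 6 + 3 + 1 = 79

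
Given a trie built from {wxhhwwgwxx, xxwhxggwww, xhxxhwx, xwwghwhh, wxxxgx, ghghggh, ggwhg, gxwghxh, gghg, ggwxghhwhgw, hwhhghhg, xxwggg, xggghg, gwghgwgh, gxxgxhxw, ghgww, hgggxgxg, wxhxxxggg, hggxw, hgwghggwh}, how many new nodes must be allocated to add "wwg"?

2

"w" is already a path in the trie; the remaining "wg" must be added.
So 3 − 1 = 2 new nodes.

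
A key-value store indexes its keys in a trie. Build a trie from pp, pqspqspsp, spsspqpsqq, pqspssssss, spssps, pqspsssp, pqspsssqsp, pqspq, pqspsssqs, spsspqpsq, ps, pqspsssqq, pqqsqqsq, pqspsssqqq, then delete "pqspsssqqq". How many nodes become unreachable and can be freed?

1

After clearing the end-marker at "pqspsssqqq", prune upward until reaching a node still needed by another word.
The suffix "q" (1 node) is used only by "pqspsssqqq"; "pqspsssqq" is itself a stored word, so pruning stops there.
Nodes removed: 1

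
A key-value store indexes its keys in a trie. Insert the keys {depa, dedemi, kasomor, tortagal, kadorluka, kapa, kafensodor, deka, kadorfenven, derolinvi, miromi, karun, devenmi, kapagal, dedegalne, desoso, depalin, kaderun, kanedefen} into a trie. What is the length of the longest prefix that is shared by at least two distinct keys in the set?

5

Look for the deepest trie node that still has at least two words in its subtree.
e.g. "kadorfenven" and "kadorluka" share the prefix "kador" of length 5; no pair shares a longer one.
Longest shared-prefix length: 5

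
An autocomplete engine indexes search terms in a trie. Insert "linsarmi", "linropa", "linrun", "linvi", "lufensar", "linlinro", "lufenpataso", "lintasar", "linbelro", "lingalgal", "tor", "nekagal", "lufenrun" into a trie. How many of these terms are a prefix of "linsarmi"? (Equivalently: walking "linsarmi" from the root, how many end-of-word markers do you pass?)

Walk "linsarmi" from the root; an end-of-word marker is hit whenever a stored word is a prefix of "linsarmi".
Prefixes of the query that are stored words: "linsarmi"
Count: 1

1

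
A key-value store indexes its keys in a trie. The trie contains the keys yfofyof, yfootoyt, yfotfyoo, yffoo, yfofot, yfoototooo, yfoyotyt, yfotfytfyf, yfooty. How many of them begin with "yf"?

Walk to "yf"; the words in its subtree are exactly those with that prefix.
Matches: "yffoo", "yfofot", "yfofyof", "yfoototooo", "yfootoyt", "yfooty", "yfotfyoo", "yfotfytfyf", "yfoyotyt"
Count: 9

9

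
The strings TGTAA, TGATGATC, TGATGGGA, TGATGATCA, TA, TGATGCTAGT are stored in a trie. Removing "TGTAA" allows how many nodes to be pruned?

3

A node on "TGTAA"'s path can go only if nothing else ends at it or branches off below it.
The suffix "TAA" (3 nodes) is used only by "TGTAA"; the node for "TG" still has the child "A", so pruning stops there.
Nodes removed: 3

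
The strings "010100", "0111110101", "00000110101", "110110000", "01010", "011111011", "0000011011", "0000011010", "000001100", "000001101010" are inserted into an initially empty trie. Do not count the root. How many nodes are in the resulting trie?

37

Count nodes per top-level branch (shared prefixes stored once):
  '0'-branch (000001100, 0000011010, 00000110101, 000001101010, 0000011011, 01010, 010100, 0111110101, 011111011): 28 nodes
  '1'-branch (110110000): 9 nodes
Sum: 37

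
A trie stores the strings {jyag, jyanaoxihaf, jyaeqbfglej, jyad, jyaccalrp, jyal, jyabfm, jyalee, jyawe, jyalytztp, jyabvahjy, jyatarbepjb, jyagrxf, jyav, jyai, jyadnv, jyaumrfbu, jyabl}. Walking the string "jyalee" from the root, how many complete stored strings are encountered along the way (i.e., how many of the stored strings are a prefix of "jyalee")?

2

Check each prefix of "jyalee" against the stored set — each match is an end-marker on the path.
Prefixes of the query that are stored words: "jyal", "jyalee"
Count: 2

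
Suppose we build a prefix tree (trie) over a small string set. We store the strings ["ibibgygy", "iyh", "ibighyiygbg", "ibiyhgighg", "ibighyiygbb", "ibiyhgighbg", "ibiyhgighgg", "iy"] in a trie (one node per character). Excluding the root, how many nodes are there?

29

Trie structure (* marks end of a word):
(root)
└─ i
   ├─ b
   │  └─ i
   │     ├─ b
   │     │  └─ g
   │     │     └─ y
   │     │        └─ g
   │     │           └─ y *
   │     ├─ g
   │     │  └─ h
   │     │     └─ y
   │     │        └─ i
   │     │           └─ y
   │     │              └─ g
   │     │                 └─ b
   │     │                    ├─ b *
   │     │                    └─ g *
   │     └─ y
   │        └─ h
   │           └─ g
   │              └─ i
   │                 └─ g
   │                    └─ h
   │                       ├─ b
   │                       │  └─ g *
   │                       └─ g *
   │                          └─ g *
   └─ y *
      └─ h *
Counting every labelled node above: 29.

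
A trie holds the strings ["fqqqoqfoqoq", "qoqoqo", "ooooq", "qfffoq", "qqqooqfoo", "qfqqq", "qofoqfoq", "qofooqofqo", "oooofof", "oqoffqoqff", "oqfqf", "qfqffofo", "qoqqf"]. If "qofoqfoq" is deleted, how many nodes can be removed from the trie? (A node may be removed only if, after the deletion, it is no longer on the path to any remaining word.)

After clearing the end-marker at "qofoqfoq", prune upward until reaching a node still needed by another word.
The suffix "qfoq" (4 nodes) is used only by "qofoqfoq"; the node for "qofo" still has the child "o", so pruning stops there.
Nodes removed: 4

4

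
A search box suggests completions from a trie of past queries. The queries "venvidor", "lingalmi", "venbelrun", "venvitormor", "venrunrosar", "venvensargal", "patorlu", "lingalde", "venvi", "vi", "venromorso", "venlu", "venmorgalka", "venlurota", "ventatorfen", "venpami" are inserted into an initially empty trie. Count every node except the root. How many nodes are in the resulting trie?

86

For each word, the new-node count is its length minus the longest prefix already in the trie:
  "venvidor" → 8 new (v, e, n, v, i, d, o, r)
  "lingalmi" → 8 new (l, i, n, g, a, l, m, i)
  "venbelrun" → prefix "ven" already present; 6 new (b, e, l, r, u, n)
  "venvitormor" → prefix "venvi" already present; 6 new (t, o, r, m, o, r)
  "venrunrosar" → prefix "ven" already present; 8 new (r, u, n, r, o, s, a, r)
  "venvensargal" → prefix "venv" already present; 8 new (e, n, s, a, r, g, a, l)
  "patorlu" → 7 new (p, a, t, o, r, l, u)
  "lingalde" → prefix "lingal" already present; 2 new (d, e)
  "venvi" → prefix "venvi" already present; 0 new (none)
  "vi" → prefix "v" already present; 1 new (i)
  "venromorso" → prefix "venr" already present; 6 new (o, m, o, r, s, o)
  "venlu" → prefix "ven" already present; 2 new (l, u)
  "venmorgalka" → prefix "ven" already present; 8 new (m, o, r, g, a, l, k, a)
  "venlurota" → prefix "venlu" already present; 4 new (r, o, t, a)
  "ventatorfen" → prefix "ven" already present; 8 new (t, a, t, o, r, f, e, n)
  "venpami" → prefix "ven" already present; 4 new (p, a, m, i)
Total nodes = 8 + 8 + 6 + 6 + 8 + 8 + 7 + 2 + 0 + 1 + 6 + 2 + 8 + 4 + 8 + 4 = 86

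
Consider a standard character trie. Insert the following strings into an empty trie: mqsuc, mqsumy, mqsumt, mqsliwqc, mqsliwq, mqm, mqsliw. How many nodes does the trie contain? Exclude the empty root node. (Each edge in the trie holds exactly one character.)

Count nodes per top-level branch (shared prefixes stored once):
  'm'-branch (mqm, mqsliw, mqsliwq, mqsliwqc, mqsuc, mqsumt, mqsumy): 14 nodes
Sum: 14

14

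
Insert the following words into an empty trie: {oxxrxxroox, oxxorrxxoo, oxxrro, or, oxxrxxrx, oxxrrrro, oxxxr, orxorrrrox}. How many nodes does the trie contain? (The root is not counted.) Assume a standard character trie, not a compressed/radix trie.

Trace insertions, counting only characters that open a new branch:
  "oxxrxxroox" → 10 new (o, x, x, r, x, x, r, o, o, x)
  "oxxorrxxoo" → prefix "oxx" already present; 7 new (o, r, r, x, x, o, o)
  "oxxrro" → prefix "oxxr" already present; 2 new (r, o)
  "or" → prefix "o" already present; 1 new (r)
  "oxxrxxrx" → prefix "oxxrxxr" already present; 1 new (x)
  "oxxrrrro" → prefix "oxxrr" already present; 3 new (r, r, o)
  "oxxxr" → prefix "oxx" already present; 2 new (x, r)
  "orxorrrrox" → prefix "or" already present; 8 new (x, o, r, r, r, r, o, x)
Total nodes = 10 + 7 + 2 + 1 + 1 + 3 + 2 + 8 = 34

34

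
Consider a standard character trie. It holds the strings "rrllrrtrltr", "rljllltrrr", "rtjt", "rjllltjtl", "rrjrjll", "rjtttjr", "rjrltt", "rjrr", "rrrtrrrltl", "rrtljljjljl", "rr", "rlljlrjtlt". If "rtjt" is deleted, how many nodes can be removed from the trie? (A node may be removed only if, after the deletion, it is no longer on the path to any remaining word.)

3

After clearing the end-marker at "rtjt", prune upward until reaching a node still needed by another word.
The suffix "tjt" (3 nodes) is used only by "rtjt"; the node for "r" still has the child "r", so pruning stops there.
Nodes removed: 3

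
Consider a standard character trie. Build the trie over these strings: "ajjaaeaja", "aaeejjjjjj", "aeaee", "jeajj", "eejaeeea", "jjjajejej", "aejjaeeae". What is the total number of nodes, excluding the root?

Trace insertions, counting only characters that open a new branch:
  "ajjaaeaja" → 9 new (a, j, j, a, a, e, a, j, a)
  "aaeejjjjjj" → prefix "a" already present; 9 new (a, e, e, j, j, j, j, j, j)
  "aeaee" → prefix "a" already present; 4 new (e, a, e, e)
  "jeajj" → 5 new (j, e, a, j, j)
  "eejaeeea" → 8 new (e, e, j, a, e, e, e, a)
  "jjjajejej" → prefix "j" already present; 8 new (j, j, a, j, e, j, e, j)
  "aejjaeeae" → prefix "ae" already present; 7 new (j, j, a, e, e, a, e)
Total nodes = 9 + 9 + 4 + 5 + 8 + 8 + 7 = 50

50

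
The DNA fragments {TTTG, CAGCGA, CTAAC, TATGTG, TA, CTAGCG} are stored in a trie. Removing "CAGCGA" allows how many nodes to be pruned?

5

Walk "CAGCGA" from the leaf back toward the root, removing each node that no remaining word uses.
The suffix "AGCGA" (5 nodes) is used only by "CAGCGA"; the node for "C" still has the child "T", so pruning stops there.
Nodes removed: 5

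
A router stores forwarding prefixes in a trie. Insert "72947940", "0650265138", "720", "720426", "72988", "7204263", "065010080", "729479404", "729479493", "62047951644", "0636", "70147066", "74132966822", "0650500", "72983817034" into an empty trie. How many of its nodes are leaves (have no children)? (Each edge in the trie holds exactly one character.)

Leaves are exactly the stored words that no other stored word extends.
Those words: "0636", "065010080", "0650265138", "0650500", "62047951644", "70147066", "7204263", "729479404", "729479493", "72983817034", "72988", "74132966822"
Leaf count: 12

12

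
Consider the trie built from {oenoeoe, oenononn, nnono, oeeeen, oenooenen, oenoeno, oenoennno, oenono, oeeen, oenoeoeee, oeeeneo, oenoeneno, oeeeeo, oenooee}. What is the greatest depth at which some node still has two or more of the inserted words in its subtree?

7

Look for the deepest trie node that still has at least two words in its subtree.
e.g. "oenoeoe" and "oenoeoeee" share the prefix "oenoeoe" of length 7; no pair shares a longer one.
Longest shared-prefix length: 7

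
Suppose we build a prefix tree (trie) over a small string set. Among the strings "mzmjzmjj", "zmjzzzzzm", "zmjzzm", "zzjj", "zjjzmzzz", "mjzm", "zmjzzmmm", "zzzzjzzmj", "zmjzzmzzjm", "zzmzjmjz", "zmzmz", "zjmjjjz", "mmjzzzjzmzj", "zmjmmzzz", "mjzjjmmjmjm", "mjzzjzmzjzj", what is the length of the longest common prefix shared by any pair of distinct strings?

The deepest shared node is where two words last agree before diverging.
e.g. "zmjzzm" and "zmjzzmmm" share the prefix "zmjzzm" of length 6; no pair shares a longer one.
Longest shared-prefix length: 6

6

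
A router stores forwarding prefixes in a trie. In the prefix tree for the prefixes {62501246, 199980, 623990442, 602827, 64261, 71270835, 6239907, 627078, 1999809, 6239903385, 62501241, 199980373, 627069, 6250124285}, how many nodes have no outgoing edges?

Leaves are exactly the stored words that no other stored word extends.
Those words: "199980373", "1999809", "602827", "6239903385", "623990442", "6239907", "62501241", "6250124285", "62501246", "627069", "627078", "64261", "71270835"
Leaf count: 13

13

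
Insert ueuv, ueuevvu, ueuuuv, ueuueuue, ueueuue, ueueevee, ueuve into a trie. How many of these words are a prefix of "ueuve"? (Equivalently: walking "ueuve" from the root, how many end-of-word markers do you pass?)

2

Walk "ueuve" from the root; an end-of-word marker is hit whenever a stored word is a prefix of "ueuve".
Prefixes of the query that are stored words: "ueuv", "ueuve"
Count: 2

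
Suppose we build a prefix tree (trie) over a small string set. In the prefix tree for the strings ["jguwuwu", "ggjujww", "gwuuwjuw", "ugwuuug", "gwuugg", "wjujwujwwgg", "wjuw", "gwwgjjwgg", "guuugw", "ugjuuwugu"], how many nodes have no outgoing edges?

10

Leaves are exactly the stored words that no other stored word extends.
Those words: "ggjujww", "guuugw", "gwuugg", "gwuuwjuw", "gwwgjjwgg", "jguwuwu", "ugjuuwugu", "ugwuuug", "wjujwujwwgg", "wjuw"
Leaf count: 10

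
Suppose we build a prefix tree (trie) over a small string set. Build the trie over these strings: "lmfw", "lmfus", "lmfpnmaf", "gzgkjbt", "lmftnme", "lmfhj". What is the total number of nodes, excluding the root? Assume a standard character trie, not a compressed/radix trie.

24

Trie structure (* marks end of a word):
(root)
├─ g
│  └─ z
│     └─ g
│        └─ k
│           └─ j
│              └─ b
│                 └─ t *
└─ l
   └─ m
      └─ f
         ├─ h
         │  └─ j *
         ├─ p
         │  └─ n
         │     └─ m
         │        └─ a
         │           └─ f *
         ├─ t
         │  └─ n
         │     └─ m
         │        └─ e *
         ├─ u
         │  └─ s *
         └─ w *
Counting every labelled node above: 24.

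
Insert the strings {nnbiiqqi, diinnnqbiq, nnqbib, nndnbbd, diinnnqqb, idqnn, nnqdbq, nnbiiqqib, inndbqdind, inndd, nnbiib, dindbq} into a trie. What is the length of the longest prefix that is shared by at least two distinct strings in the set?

The deepest shared node is where two words last agree before diverging.
e.g. "nnbiiqqi" and "nnbiiqqib" share the prefix "nnbiiqqi" of length 8; no pair shares a longer one.
Longest shared-prefix length: 8

8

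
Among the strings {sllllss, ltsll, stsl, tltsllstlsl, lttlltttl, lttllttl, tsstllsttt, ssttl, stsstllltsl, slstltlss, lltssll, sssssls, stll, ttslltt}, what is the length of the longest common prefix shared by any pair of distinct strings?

Equivalently: take the maximum, over all pairs, of their longest common prefix length.
e.g. "lttllttl" and "lttlltttl" share the prefix "lttlltt" of length 7; no pair shares a longer one.
Longest shared-prefix length: 7

7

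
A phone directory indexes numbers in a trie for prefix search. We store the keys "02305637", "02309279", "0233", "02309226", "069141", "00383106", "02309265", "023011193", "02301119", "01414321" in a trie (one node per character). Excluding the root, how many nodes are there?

41

For each word, the new-node count is its length minus the longest prefix already in the trie:
  "02305637" → 8 new (0, 2, 3, 0, 5, 6, 3, 7)
  "02309279" → prefix "0230" already present; 4 new (9, 2, 7, 9)
  "0233" → prefix "023" already present; 1 new (3)
  "02309226" → prefix "023092" already present; 2 new (2, 6)
  "069141" → prefix "0" already present; 5 new (6, 9, 1, 4, 1)
  "00383106" → prefix "0" already present; 7 new (0, 3, 8, 3, 1, 0, 6)
  "02309265" → prefix "023092" already present; 2 new (6, 5)
  "023011193" → prefix "0230" already present; 5 new (1, 1, 1, 9, 3)
  "02301119" → prefix "02301119" already present; 0 new (none)
  "01414321" → prefix "0" already present; 7 new (1, 4, 1, 4, 3, 2, 1)
Total nodes = 8 + 4 + 1 + 2 + 5 + 7 + 2 + 5 + 0 + 7 = 41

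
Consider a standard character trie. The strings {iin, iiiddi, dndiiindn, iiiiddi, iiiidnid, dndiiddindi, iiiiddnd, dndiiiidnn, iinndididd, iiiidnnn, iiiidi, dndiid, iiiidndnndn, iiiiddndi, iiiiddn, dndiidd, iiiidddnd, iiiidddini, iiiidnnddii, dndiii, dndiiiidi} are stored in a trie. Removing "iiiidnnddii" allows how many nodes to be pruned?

After clearing the end-marker at "iiiidnnddii", prune upward until reaching a node still needed by another word.
The suffix "ddii" (4 nodes) is used only by "iiiidnnddii"; the node for "iiiidnn" still has the child "n", so pruning stops there.
Nodes removed: 4

4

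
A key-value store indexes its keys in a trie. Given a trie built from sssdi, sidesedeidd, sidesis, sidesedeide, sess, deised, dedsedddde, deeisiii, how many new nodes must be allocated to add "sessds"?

2

The longest prefix of "sessds" already in the trie is "sess" (length 4).
New nodes needed: |"sessds"| − 4 = 6 − 4 = 2.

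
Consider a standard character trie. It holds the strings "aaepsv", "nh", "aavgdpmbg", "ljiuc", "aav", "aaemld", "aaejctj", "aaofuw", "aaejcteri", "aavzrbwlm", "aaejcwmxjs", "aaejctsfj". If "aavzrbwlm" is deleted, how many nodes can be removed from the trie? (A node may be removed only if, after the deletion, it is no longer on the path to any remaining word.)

6

Walk "aavzrbwlm" from the leaf back toward the root, removing each node that no remaining word uses.
The suffix "zrbwlm" (6 nodes) is used only by "aavzrbwlm"; the node for "aav" still has the child "g", so pruning stops there.
Nodes removed: 6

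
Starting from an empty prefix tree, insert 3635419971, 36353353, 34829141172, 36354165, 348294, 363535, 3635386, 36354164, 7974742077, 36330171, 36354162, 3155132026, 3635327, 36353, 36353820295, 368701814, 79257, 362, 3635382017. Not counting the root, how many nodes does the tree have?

For each word, the new-node count is its length minus the longest prefix already in the trie:
  "3635419971" → 10 new (3, 6, 3, 5, 4, 1, 9, 9, 7, 1)
  "36353353" → prefix "3635" already present; 4 new (3, 3, 5, 3)
  "34829141172" → prefix "3" already present; 10 new (4, 8, 2, 9, 1, 4, 1, 1, 7, 2)
  "36354165" → prefix "363541" already present; 2 new (6, 5)
  "348294" → prefix "34829" already present; 1 new (4)
  "363535" → prefix "36353" already present; 1 new (5)
  "3635386" → prefix "36353" already present; 2 new (8, 6)
  "36354164" → prefix "3635416" already present; 1 new (4)
  "7974742077" → 10 new (7, 9, 7, 4, 7, 4, 2, 0, 7, 7)
  "36330171" → prefix "363" already present; 5 new (3, 0, 1, 7, 1)
  "36354162" → prefix "3635416" already present; 1 new (2)
  "3155132026" → prefix "3" already present; 9 new (1, 5, 5, 1, 3, 2, 0, 2, 6)
  "3635327" → prefix "36353" already present; 2 new (2, 7)
  "36353" → prefix "36353" already present; 0 new (none)
  "36353820295" → prefix "363538" already present; 5 new (2, 0, 2, 9, 5)
  "368701814" → prefix "36" already present; 7 new (8, 7, 0, 1, 8, 1, 4)
  "79257" → prefix "79" already present; 3 new (2, 5, 7)
  "362" → prefix "36" already present; 1 new (2)
  "3635382017" → prefix "36353820" already present; 2 new (1, 7)
Total nodes = 10 + 4 + 10 + 2 + 1 + 1 + 2 + 1 + 10 + 5 + 1 + 9 + 2 + 0 + 5 + 7 + 3 + 1 + 2 = 76

76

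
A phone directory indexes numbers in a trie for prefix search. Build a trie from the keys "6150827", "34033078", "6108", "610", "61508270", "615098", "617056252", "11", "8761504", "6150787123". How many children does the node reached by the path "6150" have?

Walk "6150" from the root, arriving at one node.
Characters that immediately follow "6150" among the stored strings: {7, 8, 9}.
That node has 3 child edges.

3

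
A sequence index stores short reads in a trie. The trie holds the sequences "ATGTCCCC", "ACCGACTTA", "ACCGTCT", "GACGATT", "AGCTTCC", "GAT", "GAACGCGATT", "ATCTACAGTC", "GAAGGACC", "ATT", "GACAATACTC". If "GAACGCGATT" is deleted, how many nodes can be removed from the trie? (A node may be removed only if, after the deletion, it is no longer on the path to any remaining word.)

7

Walk "GAACGCGATT" from the leaf back toward the root, removing each node that no remaining word uses.
The suffix "CGCGATT" (7 nodes) is used only by "GAACGCGATT"; the node for "GAA" still has the child "G", so pruning stops there.
Nodes removed: 7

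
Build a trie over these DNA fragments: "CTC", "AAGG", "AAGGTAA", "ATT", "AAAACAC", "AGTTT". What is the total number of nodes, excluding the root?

21

For each word, the new-node count is its length minus the longest prefix already in the trie:
  "CTC" → 3 new (C, T, C)
  "AAGG" → 4 new (A, A, G, G)
  "AAGGTAA" → prefix "AAGG" already present; 3 new (T, A, A)
  "ATT" → prefix "A" already present; 2 new (T, T)
  "AAAACAC" → prefix "AA" already present; 5 new (A, A, C, A, C)
  "AGTTT" → prefix "A" already present; 4 new (G, T, T, T)
Total nodes = 3 + 4 + 3 + 2 + 5 + 4 = 21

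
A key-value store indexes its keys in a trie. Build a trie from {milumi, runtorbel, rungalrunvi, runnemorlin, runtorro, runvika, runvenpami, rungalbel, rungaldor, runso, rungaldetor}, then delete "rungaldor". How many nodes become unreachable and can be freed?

2

After clearing the end-marker at "rungaldor", prune upward until reaching a node still needed by another word.
The suffix "or" (2 nodes) is used only by "rungaldor"; the node for "rungald" still has the child "e", so pruning stops there.
Nodes removed: 2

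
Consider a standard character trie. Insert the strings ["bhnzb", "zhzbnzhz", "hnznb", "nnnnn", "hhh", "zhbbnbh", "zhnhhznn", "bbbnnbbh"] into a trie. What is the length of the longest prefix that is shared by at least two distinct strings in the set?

2

Equivalently: take the maximum, over all pairs, of their longest common prefix length.
"zhbbnbh" and "zhnhhznn" agree on "zh" (2 characters) before diverging; nothing deeper is shared.
Longest shared-prefix length: 2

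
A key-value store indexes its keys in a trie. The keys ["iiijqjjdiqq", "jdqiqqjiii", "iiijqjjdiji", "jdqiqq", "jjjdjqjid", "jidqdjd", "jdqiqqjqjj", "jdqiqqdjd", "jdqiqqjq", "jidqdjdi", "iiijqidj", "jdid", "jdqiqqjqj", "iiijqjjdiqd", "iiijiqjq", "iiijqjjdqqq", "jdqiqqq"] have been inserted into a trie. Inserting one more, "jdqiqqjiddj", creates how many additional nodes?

3

Walking "jdqiqqjiddj" from the root, the first 8 characters ("jdqiqqji") follow existing edges; "d" is the first miss.
New nodes needed: |"jdqiqqjiddj"| − 8 = 11 − 8 = 3.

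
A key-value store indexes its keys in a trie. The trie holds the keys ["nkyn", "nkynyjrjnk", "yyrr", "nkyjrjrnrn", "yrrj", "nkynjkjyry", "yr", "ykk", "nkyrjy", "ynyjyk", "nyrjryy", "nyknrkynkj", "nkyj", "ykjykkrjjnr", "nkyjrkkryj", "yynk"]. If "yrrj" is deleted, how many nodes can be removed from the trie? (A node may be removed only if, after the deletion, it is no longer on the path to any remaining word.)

A node on "yrrj"'s path can go only if nothing else ends at it or branches off below it.
The suffix "rj" (2 nodes) is used only by "yrrj"; "yr" is itself a stored word, so pruning stops there.
Nodes removed: 2

2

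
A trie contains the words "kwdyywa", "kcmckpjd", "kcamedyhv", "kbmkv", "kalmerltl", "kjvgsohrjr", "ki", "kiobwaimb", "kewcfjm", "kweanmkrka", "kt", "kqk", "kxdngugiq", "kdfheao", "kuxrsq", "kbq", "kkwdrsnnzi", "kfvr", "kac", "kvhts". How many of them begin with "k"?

Traverse to the node for "k", then collect every word in that subtree.
Matches: "kac", "kalmerltl", "kbmkv", "kbq", "kcamedyhv", "kcmckpjd", "kdfheao", "kewcfjm", "kfvr", "ki", "kiobwaimb", "kjvgsohrjr", "kkwdrsnnzi", "kqk", "kt", "kuxrsq", "kvhts", "kwdyywa", "kweanmkrka", "kxdngugiq"
Count: 20

20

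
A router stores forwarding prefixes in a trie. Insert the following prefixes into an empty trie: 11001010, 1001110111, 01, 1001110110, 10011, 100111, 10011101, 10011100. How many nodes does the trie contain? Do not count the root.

Count nodes per top-level branch (shared prefixes stored once):
  '0'-branch (01): 2 nodes
  '1'-branch (10011, 100111, 10011100, 10011101, 1001110110, 1001110111, 11001010): 19 nodes
Sum: 21

21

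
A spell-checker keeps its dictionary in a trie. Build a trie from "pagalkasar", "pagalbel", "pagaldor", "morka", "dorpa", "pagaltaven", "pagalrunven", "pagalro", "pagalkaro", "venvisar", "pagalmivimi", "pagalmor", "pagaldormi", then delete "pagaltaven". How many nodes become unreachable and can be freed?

5

A node on "pagaltaven"'s path can go only if nothing else ends at it or branches off below it.
The suffix "taven" (5 nodes) is used only by "pagaltaven"; the node for "pagal" still has the child "k", so pruning stops there.
Nodes removed: 5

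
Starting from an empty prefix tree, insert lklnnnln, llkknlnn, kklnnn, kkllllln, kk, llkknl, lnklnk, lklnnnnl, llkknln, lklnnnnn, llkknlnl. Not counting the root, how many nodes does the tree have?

35

Trie structure (* marks end of a word):
(root)
├─ k
│  └─ k *
│     └─ l
│        ├─ l
│        │  └─ l
│        │     └─ l
│        │        └─ l
│        │           └─ n *
│        └─ n
│           └─ n
│              └─ n *
└─ l
   ├─ k
   │  └─ l
   │     └─ n
   │        └─ n
   │           └─ n
   │              ├─ l
   │              │  └─ n *
   │              └─ n
   │                 ├─ l *
   │                 └─ n *
   ├─ l
   │  └─ k
   │     └─ k
   │        └─ n
   │           └─ l *
   │              └─ n *
   │                 ├─ l *
   │                 └─ n *
   └─ n
      └─ k
         └─ l
            └─ n
               └─ k *
Counting every labelled node above: 35.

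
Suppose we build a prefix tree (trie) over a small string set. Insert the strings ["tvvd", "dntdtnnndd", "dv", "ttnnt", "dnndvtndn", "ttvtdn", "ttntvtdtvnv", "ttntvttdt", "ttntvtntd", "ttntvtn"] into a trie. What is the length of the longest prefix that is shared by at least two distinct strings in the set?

The deepest shared node is where two words last agree before diverging.
e.g. "ttntvtn" and "ttntvtntd" share the prefix "ttntvtn" of length 7; no pair shares a longer one.
Longest shared-prefix length: 7

7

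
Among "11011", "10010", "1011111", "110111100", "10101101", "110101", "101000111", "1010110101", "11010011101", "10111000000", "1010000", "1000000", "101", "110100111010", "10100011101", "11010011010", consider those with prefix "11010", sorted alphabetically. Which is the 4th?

110101

DFS of the "11010" subtree visits, in order: "11010011010", "11010011101", "110100111010", "110101"
Position 4: 110101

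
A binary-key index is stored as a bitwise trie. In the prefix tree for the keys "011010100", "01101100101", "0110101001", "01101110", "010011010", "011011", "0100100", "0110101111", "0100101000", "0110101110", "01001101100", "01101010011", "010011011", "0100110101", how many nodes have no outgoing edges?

Leaves are exactly the stored words that no other stored word extends.
Those words: "0100100", "0100101000", "0100110101", "01001101100", "01101010011", "0110101110", "0110101111", "01101100101", "01101110"
Leaf count: 9

9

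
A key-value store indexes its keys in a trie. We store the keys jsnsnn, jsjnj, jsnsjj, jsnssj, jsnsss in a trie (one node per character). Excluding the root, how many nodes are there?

Trace insertions, counting only characters that open a new branch:
  "jsnsnn" → 6 new (j, s, n, s, n, n)
  "jsjnj" → prefix "js" already present; 3 new (j, n, j)
  "jsnsjj" → prefix "jsns" already present; 2 new (j, j)
  "jsnssj" → prefix "jsns" already present; 2 new (s, j)
  "jsnsss" → prefix "jsnss" already present; 1 new (s)
Total nodes = 6 + 3 + 2 + 2 + 1 = 14

14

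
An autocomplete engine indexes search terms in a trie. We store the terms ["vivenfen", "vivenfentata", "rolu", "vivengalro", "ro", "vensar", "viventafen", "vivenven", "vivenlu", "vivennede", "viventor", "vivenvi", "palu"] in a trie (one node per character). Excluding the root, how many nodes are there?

For each word, the new-node count is its length minus the longest prefix already in the trie:
  "vivenfen" → 8 new (v, i, v, e, n, f, e, n)
  "vivenfentata" → prefix "vivenfen" already present; 4 new (t, a, t, a)
  "rolu" → 4 new (r, o, l, u)
  "vivengalro" → prefix "viven" already present; 5 new (g, a, l, r, o)
  "ro" → prefix "ro" already present; 0 new (none)
  "vensar" → prefix "v" already present; 5 new (e, n, s, a, r)
  "viventafen" → prefix "viven" already present; 5 new (t, a, f, e, n)
  "vivenven" → prefix "viven" already present; 3 new (v, e, n)
  "vivenlu" → prefix "viven" already present; 2 new (l, u)
  "vivennede" → prefix "viven" already present; 4 new (n, e, d, e)
  "viventor" → prefix "vivent" already present; 2 new (o, r)
  "vivenvi" → prefix "vivenv" already present; 1 new (i)
  "palu" → 4 new (p, a, l, u)
Total nodes = 8 + 4 + 4 + 5 + 0 + 5 + 5 + 3 + 2 + 4 + 2 + 1 + 4 = 47

47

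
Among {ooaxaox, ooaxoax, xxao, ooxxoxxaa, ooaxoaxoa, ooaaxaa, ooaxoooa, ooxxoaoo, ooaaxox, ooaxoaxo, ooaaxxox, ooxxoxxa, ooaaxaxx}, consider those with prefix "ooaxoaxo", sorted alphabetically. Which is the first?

ooaxoaxo

DFS of the "ooaxoaxo" subtree visits, in order: "ooaxoaxo", "ooaxoaxoa"
Position 1: ooaxoaxo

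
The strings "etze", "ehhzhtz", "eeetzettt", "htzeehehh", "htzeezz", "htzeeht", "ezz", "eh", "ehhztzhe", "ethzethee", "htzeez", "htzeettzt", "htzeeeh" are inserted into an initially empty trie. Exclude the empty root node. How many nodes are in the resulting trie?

Insert word by word; a character creates a node only if that edge doesn't already exist:
  "etze" → 4 new (e, t, z, e)
  "ehhzhtz" → prefix "e" already present; 6 new (h, h, z, h, t, z)
  "eeetzettt" → prefix "e" already present; 8 new (e, e, t, z, e, t, t, t)
  "htzeehehh" → 9 new (h, t, z, e, e, h, e, h, h)
  "htzeezz" → prefix "htzee" already present; 2 new (z, z)
  "htzeeht" → prefix "htzeeh" already present; 1 new (t)
  "ezz" → prefix "e" already present; 2 new (z, z)
  "eh" → prefix "eh" already present; 0 new (none)
  "ehhztzhe" → prefix "ehhz" already present; 4 new (t, z, h, e)
  "ethzethee" → prefix "et" already present; 7 new (h, z, e, t, h, e, e)
  "htzeez" → prefix "htzeez" already present; 0 new (none)
  "htzeettzt" → prefix "htzee" already present; 4 new (t, t, z, t)
  "htzeeeh" → prefix "htzee" already present; 2 new (e, h)
Total nodes = 4 + 6 + 8 + 9 + 2 + 1 + 2 + 0 + 4 + 7 + 0 + 4 + 2 = 49

49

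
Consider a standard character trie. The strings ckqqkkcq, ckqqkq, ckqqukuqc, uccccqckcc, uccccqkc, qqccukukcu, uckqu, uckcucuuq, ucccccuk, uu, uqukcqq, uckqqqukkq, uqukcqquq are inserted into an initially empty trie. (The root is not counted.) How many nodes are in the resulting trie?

63

Insert word by word; a character creates a node only if that edge doesn't already exist:
  "ckqqkkcq" → 8 new (c, k, q, q, k, k, c, q)
  "ckqqkq" → prefix "ckqqk" already present; 1 new (q)
  "ckqqukuqc" → prefix "ckqq" already present; 5 new (u, k, u, q, c)
  "uccccqckcc" → 10 new (u, c, c, c, c, q, c, k, c, c)
  "uccccqkc" → prefix "uccccq" already present; 2 new (k, c)
  "qqccukukcu" → 10 new (q, q, c, c, u, k, u, k, c, u)
  "uckqu" → prefix "uc" already present; 3 new (k, q, u)
  "uckcucuuq" → prefix "uck" already present; 6 new (c, u, c, u, u, q)
  "ucccccuk" → prefix "ucccc" already present; 3 new (c, u, k)
  "uu" → prefix "u" already present; 1 new (u)
  "uqukcqq" → prefix "u" already present; 6 new (q, u, k, c, q, q)
  "uckqqqukkq" → prefix "uckq" already present; 6 new (q, q, u, k, k, q)
  "uqukcqquq" → prefix "uqukcqq" already present; 2 new (u, q)
Total nodes = 8 + 1 + 5 + 10 + 2 + 10 + 3 + 6 + 3 + 1 + 6 + 6 + 2 = 63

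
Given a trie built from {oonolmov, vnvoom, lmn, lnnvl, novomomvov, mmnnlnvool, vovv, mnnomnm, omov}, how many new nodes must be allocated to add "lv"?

1

The longest prefix of "lv" already in the trie is "l" (length 1).
New nodes needed: |"lv"| − 1 = 2 − 1 = 1.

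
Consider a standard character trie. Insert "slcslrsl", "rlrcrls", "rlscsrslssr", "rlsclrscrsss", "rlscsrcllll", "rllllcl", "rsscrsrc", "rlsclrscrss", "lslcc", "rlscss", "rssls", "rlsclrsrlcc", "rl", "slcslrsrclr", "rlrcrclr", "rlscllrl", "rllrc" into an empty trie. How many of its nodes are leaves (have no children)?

15

Leaves are exactly the stored words that no other stored word extends.
Those words: "lslcc", "rllllcl", "rllrc", "rlrcrclr", "rlrcrls", "rlscllrl", "rlsclrscrsss", "rlsclrsrlcc", "rlscsrcllll", "rlscsrslssr", "rlscss", "rsscrsrc", "rssls", "slcslrsl", "slcslrsrclr"
Leaf count: 15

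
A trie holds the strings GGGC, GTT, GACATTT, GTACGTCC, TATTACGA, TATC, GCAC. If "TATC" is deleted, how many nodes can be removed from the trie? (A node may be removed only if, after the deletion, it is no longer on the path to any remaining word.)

After clearing the end-marker at "TATC", prune upward until reaching a node still needed by another word.
The suffix "C" (1 node) is used only by "TATC"; the node for "TAT" still has the child "T", so pruning stops there.
Nodes removed: 1

1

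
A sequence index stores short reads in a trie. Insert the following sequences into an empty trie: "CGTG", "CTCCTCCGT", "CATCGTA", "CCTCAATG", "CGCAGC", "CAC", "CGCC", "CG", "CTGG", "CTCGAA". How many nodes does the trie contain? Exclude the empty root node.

36

Trace insertions, counting only characters that open a new branch:
  "CGTG" → 4 new (C, G, T, G)
  "CTCCTCCGT" → prefix "C" already present; 8 new (T, C, C, T, C, C, G, T)
  "CATCGTA" → prefix "C" already present; 6 new (A, T, C, G, T, A)
  "CCTCAATG" → prefix "C" already present; 7 new (C, T, C, A, A, T, G)
  "CGCAGC" → prefix "CG" already present; 4 new (C, A, G, C)
  "CAC" → prefix "CA" already present; 1 new (C)
  "CGCC" → prefix "CGC" already present; 1 new (C)
  "CG" → prefix "CG" already present; 0 new (none)
  "CTGG" → prefix "CT" already present; 2 new (G, G)
  "CTCGAA" → prefix "CTC" already present; 3 new (G, A, A)
Total nodes = 4 + 8 + 6 + 7 + 4 + 1 + 1 + 0 + 2 + 3 = 36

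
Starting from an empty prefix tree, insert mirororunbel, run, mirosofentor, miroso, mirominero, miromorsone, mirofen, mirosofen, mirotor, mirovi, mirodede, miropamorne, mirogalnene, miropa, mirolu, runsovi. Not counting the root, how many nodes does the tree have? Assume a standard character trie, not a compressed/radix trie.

For each word, the new-node count is its length minus the longest prefix already in the trie:
  "mirororunbel" → 12 new (m, i, r, o, r, o, r, u, n, b, e, l)
  "run" → 3 new (r, u, n)
  "mirosofentor" → prefix "miro" already present; 8 new (s, o, f, e, n, t, o, r)
  "miroso" → prefix "miroso" already present; 0 new (none)
  "mirominero" → prefix "miro" already present; 6 new (m, i, n, e, r, o)
  "miromorsone" → prefix "mirom" already present; 6 new (o, r, s, o, n, e)
  "mirofen" → prefix "miro" already present; 3 new (f, e, n)
  "mirosofen" → prefix "mirosofen" already present; 0 new (none)
  "mirotor" → prefix "miro" already present; 3 new (t, o, r)
  "mirovi" → prefix "miro" already present; 2 new (v, i)
  "mirodede" → prefix "miro" already present; 4 new (d, e, d, e)
  "miropamorne" → prefix "miro" already present; 7 new (p, a, m, o, r, n, e)
  "mirogalnene" → prefix "miro" already present; 7 new (g, a, l, n, e, n, e)
  "miropa" → prefix "miropa" already present; 0 new (none)
  "mirolu" → prefix "miro" already present; 2 new (l, u)
  "runsovi" → prefix "run" already present; 4 new (s, o, v, i)
Total nodes = 12 + 3 + 8 + 0 + 6 + 6 + 3 + 0 + 3 + 2 + 4 + 7 + 7 + 0 + 2 + 4 = 67

67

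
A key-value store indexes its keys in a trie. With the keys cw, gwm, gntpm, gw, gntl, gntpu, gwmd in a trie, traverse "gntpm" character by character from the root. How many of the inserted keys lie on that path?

Walk "gntpm" from the root; an end-of-word marker is hit whenever a stored word is a prefix of "gntpm".
Prefixes of the query that are stored words: "gntpm"
Count: 1

1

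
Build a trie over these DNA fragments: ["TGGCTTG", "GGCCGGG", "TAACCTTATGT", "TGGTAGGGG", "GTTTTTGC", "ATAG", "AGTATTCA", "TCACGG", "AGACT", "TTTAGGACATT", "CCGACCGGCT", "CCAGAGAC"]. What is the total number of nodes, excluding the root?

82

Count nodes per top-level branch (shared prefixes stored once):
  'A'-branch (AGACT, AGTATTCA, ATAG): 14 nodes
  'C'-branch (CCAGAGAC, CCGACCGGCT): 16 nodes
  'G'-branch (GGCCGGG, GTTTTTGC): 14 nodes
  'T'-branch (TAACCTTATGT, TCACGG, TGGCTTG, TGGTAGGGG, TTTAGGACATT): 38 nodes
Sum: 82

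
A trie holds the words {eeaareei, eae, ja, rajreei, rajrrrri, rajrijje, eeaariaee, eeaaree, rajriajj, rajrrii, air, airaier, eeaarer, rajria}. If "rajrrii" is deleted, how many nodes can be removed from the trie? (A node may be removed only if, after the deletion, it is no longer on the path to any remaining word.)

Walk "rajrrii" from the leaf back toward the root, removing each node that no remaining word uses.
The suffix "ii" (2 nodes) is used only by "rajrrii"; the node for "rajrr" still has the child "r", so pruning stops there.
Nodes removed: 2

2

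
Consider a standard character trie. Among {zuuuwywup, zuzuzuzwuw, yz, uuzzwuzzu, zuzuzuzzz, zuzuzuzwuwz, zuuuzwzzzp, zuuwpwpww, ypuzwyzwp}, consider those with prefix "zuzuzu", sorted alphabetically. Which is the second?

zuzuzuzwuwz

Words with prefix "zuzuzu", in lexicographic order: "zuzuzuzwuw", "zuzuzuzwuwz", "zuzuzuzzz"
The 2nd is zuzuzuzwuwz.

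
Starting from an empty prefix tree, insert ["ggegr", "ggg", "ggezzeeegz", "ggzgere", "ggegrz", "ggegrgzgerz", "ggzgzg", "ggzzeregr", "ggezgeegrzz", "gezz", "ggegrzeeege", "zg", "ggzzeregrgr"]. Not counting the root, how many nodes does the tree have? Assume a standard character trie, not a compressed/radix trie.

52

Insert word by word; a character creates a node only if that edge doesn't already exist:
  "ggegr" → 5 new (g, g, e, g, r)
  "ggg" → prefix "gg" already present; 1 new (g)
  "ggezzeeegz" → prefix "gge" already present; 7 new (z, z, e, e, e, g, z)
  "ggzgere" → prefix "gg" already present; 5 new (z, g, e, r, e)
  "ggegrz" → prefix "ggegr" already present; 1 new (z)
  "ggegrgzgerz" → prefix "ggegr" already present; 6 new (g, z, g, e, r, z)
  "ggzgzg" → prefix "ggzg" already present; 2 new (z, g)
  "ggzzeregr" → prefix "ggz" already present; 6 new (z, e, r, e, g, r)
  "ggezgeegrzz" → prefix "ggez" already present; 7 new (g, e, e, g, r, z, z)
  "gezz" → prefix "g" already present; 3 new (e, z, z)
  "ggegrzeeege" → prefix "ggegrz" already present; 5 new (e, e, e, g, e)
  "zg" → 2 new (z, g)
  "ggzzeregrgr" → prefix "ggzzeregr" already present; 2 new (g, r)
Total nodes = 5 + 1 + 7 + 5 + 1 + 6 + 2 + 6 + 7 + 3 + 5 + 2 + 2 = 52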